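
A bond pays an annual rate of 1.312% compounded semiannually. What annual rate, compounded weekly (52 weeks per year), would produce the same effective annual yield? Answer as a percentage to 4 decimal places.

EAR = (1 + 0.01312/2)^2 − 1 = 0.013163.
Solve (1 + r/52)^52 = 1.013163: r/52 = 1.013163^(1/52) − 1 = 0.000252, so r = 0.013079 = 1.3079%.

1.3079%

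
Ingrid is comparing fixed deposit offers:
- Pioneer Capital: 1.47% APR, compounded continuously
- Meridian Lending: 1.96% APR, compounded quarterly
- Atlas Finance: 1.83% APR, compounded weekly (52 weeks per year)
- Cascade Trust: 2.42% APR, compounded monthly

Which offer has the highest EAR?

Pioneer Capital: e^0.0147 − 1 = 1.481%
Meridian Lending: (1 + 0.0196/4)^4 − 1 = 1.974%
Atlas Finance: (1 + 0.0183/52)^52 − 1 = 1.847%
Cascade Trust: (1 + 0.0242/12)^12 − 1 = 2.447%
The highest effective annual rate is Cascade Trust at 2.447%.

Cascade Trust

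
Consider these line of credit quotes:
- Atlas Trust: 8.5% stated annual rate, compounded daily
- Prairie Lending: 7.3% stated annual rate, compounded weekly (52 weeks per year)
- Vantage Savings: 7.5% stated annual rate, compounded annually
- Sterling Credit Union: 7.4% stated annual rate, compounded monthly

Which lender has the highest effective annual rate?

Atlas Trust: (1 + 0.085/365)^365 − 1 = 8.871%
Prairie Lending: (1 + 0.073/52)^52 − 1 = 7.568%
Vantage Savings: compounded annually, EAR = 7.500%
Sterling Credit Union: (1 + 0.074/12)^12 − 1 = 7.656%
The highest effective annual rate is Atlas Trust at 8.871%.

Atlas Trust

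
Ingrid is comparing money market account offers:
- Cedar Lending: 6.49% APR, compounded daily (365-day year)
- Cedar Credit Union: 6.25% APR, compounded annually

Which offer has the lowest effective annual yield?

Cedar Credit Union

Cedar Lending: (1 + 0.0649/365)^365 − 1 = 6.705%
Cedar Credit Union: compounded annually, EAR = 6.250%
The lowest effective annual rate is Cedar Credit Union at 6.250%.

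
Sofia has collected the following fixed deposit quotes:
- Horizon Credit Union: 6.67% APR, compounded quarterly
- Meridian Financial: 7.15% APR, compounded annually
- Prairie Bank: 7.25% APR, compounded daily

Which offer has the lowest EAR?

Horizon Credit Union: (1 + 0.0667/4)^4 − 1 = 6.839%
Meridian Financial: compounded annually, EAR = 7.150%
Prairie Bank: (1 + 0.0725/365)^365 − 1 = 7.519%
The lowest effective annual rate is Horizon Credit Union at 6.839%.

Horizon Credit Union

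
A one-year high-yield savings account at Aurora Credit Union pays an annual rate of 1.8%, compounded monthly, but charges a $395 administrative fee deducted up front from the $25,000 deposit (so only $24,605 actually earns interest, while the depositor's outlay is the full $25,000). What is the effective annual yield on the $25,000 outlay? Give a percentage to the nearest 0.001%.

0.206%

Value after one year: 24,605 × (1 + 0.018/12)^12 = 24,605 × 1.018149 = $25,051.56.
Effective yield on the $25,000 outlay: 25,051.56 / 25,000 − 1 = 0.002062 = 0.206%.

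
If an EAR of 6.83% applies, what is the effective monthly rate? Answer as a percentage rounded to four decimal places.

The per-month rate i satisfies (1 + i)^12 = 1 + 0.0683.
i = 1.0683^(1/12) − 1 = 0.0055209 = 0.5521%.

0.5521%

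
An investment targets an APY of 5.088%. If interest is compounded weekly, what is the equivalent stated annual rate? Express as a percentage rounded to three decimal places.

4.965%

(1 + r/52)^52 − 1 = 0.05088, so 1 + r/52 = 1.05088^(1/52).
r/52 = 0.000955, so r = 0.049652 = 4.965%.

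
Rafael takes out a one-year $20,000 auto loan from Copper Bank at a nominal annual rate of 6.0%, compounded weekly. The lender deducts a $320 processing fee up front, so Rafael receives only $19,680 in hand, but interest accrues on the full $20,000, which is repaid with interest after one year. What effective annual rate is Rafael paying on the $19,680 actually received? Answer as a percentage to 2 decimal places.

7.91%

Amount owed after one year: 20,000 × (1 + 0.060/52)^52 = 20,000 × 1.061800 = $21,236.00.
Effective rate on net proceeds: 21,236.00 / 19,680 − 1 = 0.079065 = 7.91%.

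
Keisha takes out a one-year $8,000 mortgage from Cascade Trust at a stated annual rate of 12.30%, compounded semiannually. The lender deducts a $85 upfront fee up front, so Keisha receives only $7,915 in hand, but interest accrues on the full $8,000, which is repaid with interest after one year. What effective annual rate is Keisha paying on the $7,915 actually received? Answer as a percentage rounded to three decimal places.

Amount owed after one year: 8,000 × (1 + 0.1230/2)^2 = 8,000 × 1.126782 = $9,014.26.
Effective rate on net proceeds: 9,014.26 / 7,915 − 1 = 0.138883 = 13.888%.

13.888%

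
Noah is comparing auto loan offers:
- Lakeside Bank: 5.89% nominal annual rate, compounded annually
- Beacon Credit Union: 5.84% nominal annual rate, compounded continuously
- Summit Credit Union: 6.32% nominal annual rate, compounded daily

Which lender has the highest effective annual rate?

Lakeside Bank: compounded annually, EAR = 5.890%
Beacon Credit Union: e^0.0584 − 1 = 6.014%
Summit Credit Union: (1 + 0.0632/365)^365 − 1 = 6.523%
The highest effective annual rate is Summit Credit Union at 6.523%.

Summit Credit Union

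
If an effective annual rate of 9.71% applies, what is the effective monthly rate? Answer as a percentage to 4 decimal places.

The per-month rate i satisfies (1 + i)^12 = 1 + 0.0971.
i = 1.0971^(1/12) − 1 = 0.0077524 = 0.7752%.

0.7752%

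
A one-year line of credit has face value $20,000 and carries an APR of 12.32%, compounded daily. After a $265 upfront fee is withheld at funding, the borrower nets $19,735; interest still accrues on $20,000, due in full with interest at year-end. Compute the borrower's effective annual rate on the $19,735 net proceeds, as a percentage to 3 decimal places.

14.628%

Amount owed after one year: 20,000 × (1 + 0.1232/365)^365 = 20,000 × 1.131087 = $22,621.74.
Effective rate on net proceeds: 22,621.74 / 19,735 − 1 = 0.146275 = 14.628%.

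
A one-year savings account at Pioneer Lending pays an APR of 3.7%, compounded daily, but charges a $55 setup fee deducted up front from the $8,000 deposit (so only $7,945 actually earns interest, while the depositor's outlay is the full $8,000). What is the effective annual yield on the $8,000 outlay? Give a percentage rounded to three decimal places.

3.056%

Value after one year: 7,945 × (1 + 0.037/365)^365 = 7,945 × 1.037691 = $8,244.46.
Effective yield on the $8,000 outlay: 8,244.46 / 8,000 − 1 = 0.030557 = 3.056%.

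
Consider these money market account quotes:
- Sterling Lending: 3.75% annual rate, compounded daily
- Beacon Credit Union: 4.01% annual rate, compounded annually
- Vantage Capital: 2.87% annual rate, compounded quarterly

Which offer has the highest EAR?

Sterling Lending: (1 + 0.0375/365)^365 − 1 = 3.821%
Beacon Credit Union: compounded annually, EAR = 4.010%
Vantage Capital: (1 + 0.0287/4)^4 − 1 = 2.901%
The highest effective annual rate is Beacon Credit Union at 4.010%.

Beacon Credit Union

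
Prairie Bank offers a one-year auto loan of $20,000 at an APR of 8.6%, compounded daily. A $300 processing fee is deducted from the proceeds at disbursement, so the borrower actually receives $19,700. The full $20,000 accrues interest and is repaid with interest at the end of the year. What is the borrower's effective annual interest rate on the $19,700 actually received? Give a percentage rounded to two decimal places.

10.64%

Amount owed after one year: 20,000 × (1 + 0.086/365)^365 = 20,000 × 1.089795 = $21,795.91.
Effective rate on net proceeds: 21,795.91 / 19,700 − 1 = 0.106391 = 10.64%.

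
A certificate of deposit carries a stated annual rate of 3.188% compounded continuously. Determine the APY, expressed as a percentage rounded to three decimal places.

3.239%

With continuous compounding, EAR = e^0.03188 − 1.
e^0.03188 = 1.032394, so EAR = 0.032394 = 3.239%.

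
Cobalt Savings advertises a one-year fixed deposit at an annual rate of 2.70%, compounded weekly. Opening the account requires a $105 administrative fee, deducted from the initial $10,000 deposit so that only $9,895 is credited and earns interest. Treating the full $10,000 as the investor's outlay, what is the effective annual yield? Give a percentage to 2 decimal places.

1.66%

Value after one year: 9,895 × (1 + 0.0270/52)^52 = 9,895 × 1.027361 = $10,165.73.
Effective yield on the $10,000 outlay: 10,165.73 / 10,000 − 1 = 0.016573 = 1.66%.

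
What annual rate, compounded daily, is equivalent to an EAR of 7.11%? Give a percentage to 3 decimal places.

6.869%

(1 + r/365)^365 − 1 = 0.0711, so 1 + r/365 = 1.0711^(1/365).
r/365 = 0.000188, so r = 0.068693 = 6.869%.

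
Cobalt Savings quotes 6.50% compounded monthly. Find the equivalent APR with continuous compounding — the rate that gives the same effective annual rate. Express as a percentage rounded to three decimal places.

6.482%

EAR = (1 + 0.0650/12)^12 − 1 = 0.066972.
Equivalent continuous rate: r = ln(1 + 0.066972) = 0.064825 = 6.482%.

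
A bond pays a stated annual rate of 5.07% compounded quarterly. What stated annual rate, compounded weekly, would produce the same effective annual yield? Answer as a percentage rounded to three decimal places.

5.041%

EAR = (1 + 0.0507/4)^4 − 1 = 0.051672.
Solve (1 + r/52)^52 = 1.051672: r/52 = 1.051672^(1/52) − 1 = 0.000969, so r = 0.050406 = 5.041%.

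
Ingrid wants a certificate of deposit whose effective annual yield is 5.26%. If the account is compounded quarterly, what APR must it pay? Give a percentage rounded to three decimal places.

5.159%

(1 + r/4)^4 − 1 = 0.0526, so 1 + r/4 = 1.0526^(1/4).
r/4 = 0.012898, so r = 0.051593 = 5.159%.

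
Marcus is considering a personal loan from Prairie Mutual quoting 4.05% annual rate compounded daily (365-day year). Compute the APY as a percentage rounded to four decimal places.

4.1329%

EAR = (1 + 0.0405/365)^365 − 1.
= (1 + 0.000111)^365 − 1 = 1.041329 − 1 = 4.1329%.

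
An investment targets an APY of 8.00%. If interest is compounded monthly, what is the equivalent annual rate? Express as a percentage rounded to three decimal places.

(1 + r/12)^12 − 1 = 0.0800, so 1 + r/12 = 1.0800^(1/12).
r/12 = 0.006434, so r = 0.077208 = 7.721%.

7.721%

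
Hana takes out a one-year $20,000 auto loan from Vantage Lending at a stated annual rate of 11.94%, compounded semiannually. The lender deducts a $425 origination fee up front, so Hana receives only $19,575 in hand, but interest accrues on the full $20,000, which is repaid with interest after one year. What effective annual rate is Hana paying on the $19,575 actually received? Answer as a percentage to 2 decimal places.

Amount owed after one year: 20,000 × (1 + 0.1194/2)^2 = 20,000 × 1.122964 = $22,459.28.
Effective rate on net proceeds: 22,459.28 / 19,575 − 1 = 0.147345 = 14.73%.

14.73%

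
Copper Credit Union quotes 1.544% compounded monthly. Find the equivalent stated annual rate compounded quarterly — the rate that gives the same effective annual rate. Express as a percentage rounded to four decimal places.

EAR = (1 + 0.01544/12)^12 − 1 = 0.015550.
Solve (1 + r/4)^4 = 1.015550: r/4 = 1.015550^(1/4) − 1 = 0.003865, so r = 0.015460 = 1.5460%.

1.5460%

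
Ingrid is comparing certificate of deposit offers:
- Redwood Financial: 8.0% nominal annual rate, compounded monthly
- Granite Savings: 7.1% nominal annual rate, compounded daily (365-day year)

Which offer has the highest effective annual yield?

Redwood Financial

Redwood Financial: (1 + 0.080/12)^12 − 1 = 8.300%
Granite Savings: (1 + 0.071/365)^365 − 1 = 7.357%
The highest effective annual rate is Redwood Financial at 8.300%.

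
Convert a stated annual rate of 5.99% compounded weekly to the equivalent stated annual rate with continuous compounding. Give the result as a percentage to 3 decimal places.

EAR = (1 + 0.0599/52)^52 − 1 = 0.061694.
Equivalent continuous rate: r = ln(1 + 0.061694) = 0.059866 = 5.987%.

5.987%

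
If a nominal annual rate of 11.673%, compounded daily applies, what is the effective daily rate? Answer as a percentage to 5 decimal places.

With a nominal annual rate compounded daily, the periodic rate is the nominal rate divided by 365.
i = 0.11673 / 365 = 0.0003198 = 0.03198%.

0.03198%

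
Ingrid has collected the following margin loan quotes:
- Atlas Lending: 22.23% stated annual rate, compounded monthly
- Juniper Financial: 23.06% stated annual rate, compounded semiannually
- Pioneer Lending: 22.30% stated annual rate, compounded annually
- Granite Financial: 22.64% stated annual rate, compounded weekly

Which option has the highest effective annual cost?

Granite Financial

Atlas Lending: (1 + 0.2223/12)^12 − 1 = 24.641%
Juniper Financial: (1 + 0.2306/2)^2 − 1 = 24.389%
Pioneer Lending: compounded annually, EAR = 22.300%
Granite Financial: (1 + 0.2264/52)^52 − 1 = 25.346%
The highest effective annual rate is Granite Financial at 25.346%.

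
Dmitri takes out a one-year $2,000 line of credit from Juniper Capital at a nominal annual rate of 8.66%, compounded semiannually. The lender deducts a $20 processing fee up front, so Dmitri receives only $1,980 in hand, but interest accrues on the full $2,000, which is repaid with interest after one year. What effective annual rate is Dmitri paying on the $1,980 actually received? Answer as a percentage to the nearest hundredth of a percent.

9.95%

Amount owed after one year: 2,000 × (1 + 0.0866/2)^2 = 2,000 × 1.088475 = $2,176.95.
Effective rate on net proceeds: 2,176.95 / 1,980 − 1 = 0.099470 = 9.95%.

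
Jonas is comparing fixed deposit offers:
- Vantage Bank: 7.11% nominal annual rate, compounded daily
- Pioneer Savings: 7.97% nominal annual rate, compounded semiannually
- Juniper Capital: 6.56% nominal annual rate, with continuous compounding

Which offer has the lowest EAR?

Juniper Capital

Vantage Bank: (1 + 0.0711/365)^365 − 1 = 7.368%
Pioneer Savings: (1 + 0.0797/2)^2 − 1 = 8.129%
Juniper Capital: e^0.0656 − 1 = 6.780%
The lowest effective annual rate is Juniper Capital at 6.780%.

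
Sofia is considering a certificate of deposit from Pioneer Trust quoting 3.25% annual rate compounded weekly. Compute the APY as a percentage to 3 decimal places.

3.302%

EAR = (1 + 0.0325/52)^52 − 1.
= 1.033023 − 1 = 3.302%.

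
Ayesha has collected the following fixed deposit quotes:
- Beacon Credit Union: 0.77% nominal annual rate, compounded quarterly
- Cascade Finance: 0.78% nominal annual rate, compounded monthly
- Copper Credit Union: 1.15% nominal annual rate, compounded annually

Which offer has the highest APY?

Beacon Credit Union: (1 + 0.0077/4)^4 − 1 = 0.772%
Cascade Finance: (1 + 0.0078/12)^12 − 1 = 0.783%
Copper Credit Union: compounded annually, EAR = 1.150%
The highest effective annual rate is Copper Credit Union at 1.150%.

Copper Credit Union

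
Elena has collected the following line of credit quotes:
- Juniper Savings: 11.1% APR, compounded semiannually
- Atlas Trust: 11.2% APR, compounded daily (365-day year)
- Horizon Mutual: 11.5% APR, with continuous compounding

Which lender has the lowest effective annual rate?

Juniper Savings

Juniper Savings: (1 + 0.111/2)^2 − 1 = 11.408%
Atlas Trust: (1 + 0.112/365)^365 − 1 = 11.849%
Horizon Mutual: e^0.115 − 1 = 12.187%
The lowest effective annual rate is Juniper Savings at 11.408%.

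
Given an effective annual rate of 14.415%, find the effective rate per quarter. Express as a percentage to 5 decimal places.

The per-quarter rate i satisfies (1 + i)^4 = 1 + 0.14415.
i = 1.14415^(1/4) − 1 = 0.0342386 = 3.42386%.

3.42386%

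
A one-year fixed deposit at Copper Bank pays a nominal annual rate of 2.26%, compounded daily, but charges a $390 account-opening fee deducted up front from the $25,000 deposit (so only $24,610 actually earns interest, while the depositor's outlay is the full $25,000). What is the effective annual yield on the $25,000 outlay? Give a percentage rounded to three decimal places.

Value after one year: 24,610 × (1 + 0.0226/365)^365 = 24,610 × 1.022857 = $25,172.50.
Effective yield on the $25,000 outlay: 25,172.50 / 25,000 − 1 = 0.006900 = 0.690%.

0.690%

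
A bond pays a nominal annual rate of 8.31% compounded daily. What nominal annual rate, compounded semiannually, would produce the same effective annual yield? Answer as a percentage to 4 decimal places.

EAR = (1 + 0.0831/365)^365 − 1 = 0.086640.
Solve (1 + r/2)^2 = 1.086640: r/2 = 1.086640^(1/2) − 1 = 0.042420, so r = 0.084841 = 8.4841%.

8.4841%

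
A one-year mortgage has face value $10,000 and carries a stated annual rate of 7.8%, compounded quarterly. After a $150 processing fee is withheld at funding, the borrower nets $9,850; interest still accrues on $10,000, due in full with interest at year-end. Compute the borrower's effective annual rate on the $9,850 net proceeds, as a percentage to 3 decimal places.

9.676%

Amount owed after one year: 10,000 × (1 + 0.078/4)^4 = 10,000 × 1.080311 = $10,803.11.
Effective rate on net proceeds: 10,803.11 / 9,850 − 1 = 0.096763 = 9.676%.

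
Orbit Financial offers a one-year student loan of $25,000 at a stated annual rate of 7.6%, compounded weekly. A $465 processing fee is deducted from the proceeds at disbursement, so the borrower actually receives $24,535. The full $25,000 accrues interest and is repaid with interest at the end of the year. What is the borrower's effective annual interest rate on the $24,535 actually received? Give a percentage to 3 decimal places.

9.935%

Amount owed after one year: 25,000 × (1 + 0.076/52)^52 = 25,000 × 1.078903 = $26,972.57.
Effective rate on net proceeds: 26,972.57 / 24,535 − 1 = 0.099351 = 9.935%.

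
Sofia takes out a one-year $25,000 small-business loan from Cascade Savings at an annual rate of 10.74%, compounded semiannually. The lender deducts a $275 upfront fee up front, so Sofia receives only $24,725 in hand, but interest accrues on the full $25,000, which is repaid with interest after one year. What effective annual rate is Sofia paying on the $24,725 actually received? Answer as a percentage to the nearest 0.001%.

12.263%

Amount owed after one year: 25,000 × (1 + 0.1074/2)^2 = 25,000 × 1.110284 = $27,757.09.
Effective rate on net proceeds: 27,757.09 / 24,725 − 1 = 0.122633 = 12.263%.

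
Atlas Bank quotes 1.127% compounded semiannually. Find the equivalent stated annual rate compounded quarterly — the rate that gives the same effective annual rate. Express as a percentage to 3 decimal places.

1.125%

EAR = (1 + 0.01127/2)^2 − 1 = 0.011302.
Solve (1 + r/4)^4 = 1.011302: r/4 = 1.011302^(1/4) − 1 = 0.002814, so r = 0.011254 = 1.125%.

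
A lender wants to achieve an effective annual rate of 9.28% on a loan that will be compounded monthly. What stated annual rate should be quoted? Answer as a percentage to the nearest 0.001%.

8.907%

(1 + r/12)^12 − 1 = 0.0928, so 1 + r/12 = 1.0928^(1/12).
r/12 = 0.007423, so r = 0.089072 = 8.907%.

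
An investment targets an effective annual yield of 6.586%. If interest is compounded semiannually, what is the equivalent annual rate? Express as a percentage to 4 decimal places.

(1 + r/2)^2 − 1 = 0.06586, so 1 + r/2 = 1.06586^(1/2).
r/2 = 0.032405, so r = 0.064810 = 6.4810%.

6.4810%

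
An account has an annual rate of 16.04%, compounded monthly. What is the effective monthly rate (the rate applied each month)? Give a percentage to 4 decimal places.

With a nominal annual rate compounded monthly, the periodic rate is the nominal rate divided by 12.
i = 0.1604 / 12 = 0.0133667 = 1.3367%.

1.3367%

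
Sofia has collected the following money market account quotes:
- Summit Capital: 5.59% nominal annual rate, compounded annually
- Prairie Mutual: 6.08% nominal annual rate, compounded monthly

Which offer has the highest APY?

Summit Capital: compounded annually, EAR = 5.590%
Prairie Mutual: (1 + 0.0608/12)^12 − 1 = 6.252%
The highest effective annual rate is Prairie Mutual at 6.252%.

Prairie Mutual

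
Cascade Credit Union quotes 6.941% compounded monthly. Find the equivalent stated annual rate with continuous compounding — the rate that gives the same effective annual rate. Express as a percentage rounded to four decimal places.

EAR = (1 + 0.06941/12)^12 − 1 = 0.071661.
Equivalent continuous rate: r = ln(1 + 0.071661) = 0.069210 = 6.9210%.

6.9210%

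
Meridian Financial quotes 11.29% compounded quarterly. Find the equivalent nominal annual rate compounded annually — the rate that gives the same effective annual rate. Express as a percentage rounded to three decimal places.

11.777%

EAR = (1 + 0.1129/4)^4 − 1 = 0.117770.
Compounded annually, the equivalent nominal rate is the EAR itself: 11.777%.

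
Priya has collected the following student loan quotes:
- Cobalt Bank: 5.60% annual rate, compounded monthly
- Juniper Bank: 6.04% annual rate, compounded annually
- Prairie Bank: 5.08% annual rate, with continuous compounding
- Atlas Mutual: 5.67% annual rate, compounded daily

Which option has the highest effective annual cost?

Cobalt Bank: (1 + 0.0560/12)^12 − 1 = 5.746%
Juniper Bank: compounded annually, EAR = 6.040%
Prairie Bank: e^0.0508 − 1 = 5.211%
Atlas Mutual: (1 + 0.0567/365)^365 − 1 = 5.833%
The highest effective annual rate is Juniper Bank at 6.040%.

Juniper Bank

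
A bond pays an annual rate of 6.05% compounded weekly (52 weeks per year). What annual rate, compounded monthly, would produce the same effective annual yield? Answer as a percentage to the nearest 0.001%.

6.062%

EAR = (1 + 0.0605/52)^52 − 1 = 0.062330.
Solve (1 + r/12)^12 = 1.062330: r/12 = 1.062330^(1/12) − 1 = 0.005051, so r = 0.060617 = 6.062%.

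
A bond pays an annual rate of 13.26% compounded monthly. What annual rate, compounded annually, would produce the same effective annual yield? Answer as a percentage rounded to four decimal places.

EAR = (1 + 0.1326/12)^12 − 1 = 0.140963.
Compounded annually, the equivalent nominal rate is the EAR itself: 14.0963%.

14.0963%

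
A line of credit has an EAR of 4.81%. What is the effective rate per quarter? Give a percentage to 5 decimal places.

1.18140%

The per-quarter rate i satisfies (1 + i)^4 = 1 + 0.0481.
i = 1.0481^(1/4) − 1 = 0.0118140 = 1.18140%.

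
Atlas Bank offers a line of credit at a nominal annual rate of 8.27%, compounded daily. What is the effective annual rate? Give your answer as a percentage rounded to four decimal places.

8.6206%

EAR = (1 + 0.0827/365)^365 − 1.
= (1 + 0.000227)^365 − 1 = 1.086206 − 1 = 8.6206%.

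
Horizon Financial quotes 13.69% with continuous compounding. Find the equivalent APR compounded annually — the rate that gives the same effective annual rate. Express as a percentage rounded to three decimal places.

14.671%

EAR under continuous compounding: e^0.1369 − 1 = 0.146713.
Compounded annually, the equivalent nominal rate is the EAR itself: 14.671%.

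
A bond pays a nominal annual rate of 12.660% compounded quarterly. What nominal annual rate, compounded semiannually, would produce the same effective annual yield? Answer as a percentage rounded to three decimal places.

EAR = (1 + 0.12660/4)^4 − 1 = 0.132738.
Solve (1 + r/2)^2 = 1.132738: r/2 = 1.132738^(1/2) − 1 = 0.064302, so r = 0.128603 = 12.860%.

12.860%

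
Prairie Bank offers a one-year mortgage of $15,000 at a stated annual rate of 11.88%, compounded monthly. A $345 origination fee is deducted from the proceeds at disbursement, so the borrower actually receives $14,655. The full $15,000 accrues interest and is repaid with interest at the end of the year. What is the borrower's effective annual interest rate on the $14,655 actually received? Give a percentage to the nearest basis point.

Amount owed after one year: 15,000 × (1 + 0.1188/12)^12 = 15,000 × 1.125487 = $16,882.30.
Effective rate on net proceeds: 16,882.30 / 14,655 − 1 = 0.151983 = 15.20%.

15.20%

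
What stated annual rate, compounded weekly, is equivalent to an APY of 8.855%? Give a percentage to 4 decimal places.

(1 + r/52)^52 − 1 = 0.08855, so 1 + r/52 = 1.08855^(1/52).
r/52 = 0.001633, so r = 0.084916 = 8.4916%.

8.4916%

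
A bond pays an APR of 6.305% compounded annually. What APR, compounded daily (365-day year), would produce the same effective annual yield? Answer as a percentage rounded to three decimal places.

6.115%

Compounded annually, EAR = nominal = 0.063050.
Solve (1 + r/365)^365 = 1.063050: r/365 = 1.063050^(1/365) − 1 = 0.000168, so r = 0.061147 = 6.115%.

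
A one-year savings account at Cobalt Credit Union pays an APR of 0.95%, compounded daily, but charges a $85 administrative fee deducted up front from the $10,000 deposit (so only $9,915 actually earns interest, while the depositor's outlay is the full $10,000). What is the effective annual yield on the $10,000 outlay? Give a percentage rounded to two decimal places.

Value after one year: 9,915 × (1 + 0.0095/365)^365 = 9,915 × 1.009545 = $10,009.64.
Effective yield on the $10,000 outlay: 10,009.64 / 10,000 − 1 = 0.000964 = 0.10%.

0.10%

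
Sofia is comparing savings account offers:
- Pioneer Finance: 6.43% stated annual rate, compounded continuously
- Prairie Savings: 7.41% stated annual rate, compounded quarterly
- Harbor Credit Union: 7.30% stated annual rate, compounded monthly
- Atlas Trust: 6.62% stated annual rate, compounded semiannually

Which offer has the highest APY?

Pioneer Finance: e^0.0643 − 1 = 6.641%
Prairie Savings: (1 + 0.0741/4)^4 − 1 = 7.618%
Harbor Credit Union: (1 + 0.0730/12)^12 − 1 = 7.549%
Atlas Trust: (1 + 0.0662/2)^2 − 1 = 6.730%
The highest effective annual rate is Prairie Savings at 7.618%.

Prairie Savings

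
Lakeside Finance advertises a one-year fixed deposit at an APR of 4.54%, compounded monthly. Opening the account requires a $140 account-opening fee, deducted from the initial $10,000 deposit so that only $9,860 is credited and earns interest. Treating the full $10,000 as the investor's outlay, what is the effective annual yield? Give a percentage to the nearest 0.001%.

3.171%

Value after one year: 9,860 × (1 + 0.0454/12)^12 = 9,860 × 1.046357 = $10,317.08.
Effective yield on the $10,000 outlay: 10,317.08 / 10,000 − 1 = 0.031708 = 3.171%.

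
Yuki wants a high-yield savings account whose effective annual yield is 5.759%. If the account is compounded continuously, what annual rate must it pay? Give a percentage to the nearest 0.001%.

Continuous: nominal r satisfies e^r − 1 = 0.05759.
r = ln(1 + 0.05759) = ln(1.05759) = 0.055993 = 5.599%.

5.599%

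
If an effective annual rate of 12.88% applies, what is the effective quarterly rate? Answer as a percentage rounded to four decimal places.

The per-quarter rate i satisfies (1 + i)^4 = 1 + 0.1288.
i = 1.1288^(1/4) − 1 = 0.0307522 = 3.0752%.

3.0752%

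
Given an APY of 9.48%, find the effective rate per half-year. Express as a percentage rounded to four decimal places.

4.6327%

The per-half-year rate i satisfies (1 + i)^2 = 1 + 0.0948.
i = 1.0948^(1/2) − 1 = 0.0463269 = 4.6327%.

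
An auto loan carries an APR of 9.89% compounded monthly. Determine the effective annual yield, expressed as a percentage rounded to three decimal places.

EAR = (1 + 0.0989/12)^12 − 1.
= 1.103509 − 1 = 10.351%.

10.351%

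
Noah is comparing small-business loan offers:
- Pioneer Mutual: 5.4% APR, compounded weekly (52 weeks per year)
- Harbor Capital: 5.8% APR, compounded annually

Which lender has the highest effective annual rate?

Harbor Capital

Pioneer Mutual: (1 + 0.054/52)^52 − 1 = 5.546%
Harbor Capital: compounded annually, EAR = 5.800%
The highest effective annual rate is Harbor Capital at 5.800%.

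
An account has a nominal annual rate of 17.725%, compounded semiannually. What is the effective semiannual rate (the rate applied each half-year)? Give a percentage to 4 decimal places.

With a nominal annual rate compounded semiannually, the periodic rate is the nominal rate divided by 2.
i = 0.17725 / 2 = 0.0886250 = 8.8625%.

8.8625%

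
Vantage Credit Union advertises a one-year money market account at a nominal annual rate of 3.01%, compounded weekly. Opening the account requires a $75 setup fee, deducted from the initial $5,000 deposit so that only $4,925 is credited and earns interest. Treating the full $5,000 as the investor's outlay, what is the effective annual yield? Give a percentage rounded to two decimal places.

Value after one year: 4,925 × (1 + 0.0301/52)^52 = 4,925 × 1.030549 = $5,075.45.
Effective yield on the $5,000 outlay: 5,075.45 / 5,000 − 1 = 0.015090 = 1.51%.

1.51%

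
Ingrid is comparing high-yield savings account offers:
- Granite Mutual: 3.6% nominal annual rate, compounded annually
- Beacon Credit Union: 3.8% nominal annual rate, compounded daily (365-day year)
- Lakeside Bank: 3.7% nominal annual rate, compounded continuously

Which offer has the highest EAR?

Granite Mutual: compounded annually, EAR = 3.600%
Beacon Credit Union: (1 + 0.038/365)^365 − 1 = 3.873%
Lakeside Bank: e^0.037 − 1 = 3.769%
The highest effective annual rate is Beacon Credit Union at 3.873%.

Beacon Credit Union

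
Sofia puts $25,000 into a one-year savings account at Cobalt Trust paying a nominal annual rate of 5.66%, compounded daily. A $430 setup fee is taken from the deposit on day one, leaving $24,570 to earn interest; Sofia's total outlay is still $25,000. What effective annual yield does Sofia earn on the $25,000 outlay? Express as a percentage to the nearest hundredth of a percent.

Value after one year: 24,570 × (1 + 0.0566/365)^365 = 24,570 × 1.058228 = $26,000.66.
Effective yield on the $25,000 outlay: 26,000.66 / 25,000 − 1 = 0.040026 = 4.00%.

4.00%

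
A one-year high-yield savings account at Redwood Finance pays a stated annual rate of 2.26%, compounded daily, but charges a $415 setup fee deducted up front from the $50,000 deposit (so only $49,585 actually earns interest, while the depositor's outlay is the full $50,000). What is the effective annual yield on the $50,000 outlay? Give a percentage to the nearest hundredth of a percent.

Value after one year: 49,585 × (1 + 0.0226/365)^365 = 49,585 × 1.022857 = $50,718.34.
Effective yield on the $50,000 outlay: 50,718.34 / 50,000 − 1 = 0.014367 = 1.44%.

1.44%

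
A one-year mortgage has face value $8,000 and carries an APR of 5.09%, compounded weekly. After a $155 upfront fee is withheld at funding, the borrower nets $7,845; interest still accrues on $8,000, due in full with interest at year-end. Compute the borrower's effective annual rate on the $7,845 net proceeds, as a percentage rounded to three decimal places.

Amount owed after one year: 8,000 × (1 + 0.0509/52)^52 = 8,000 × 1.052191 = $8,417.53.
Effective rate on net proceeds: 8,417.53 / 7,845 − 1 = 0.072980 = 7.298%.

7.298%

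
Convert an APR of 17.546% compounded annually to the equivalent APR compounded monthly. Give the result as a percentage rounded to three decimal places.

16.275%

Compounded annually, EAR = nominal = 0.175460.
Solve (1 + r/12)^12 = 1.175460: r/12 = 1.175460^(1/12) − 1 = 0.013563, so r = 0.162753 = 16.275%.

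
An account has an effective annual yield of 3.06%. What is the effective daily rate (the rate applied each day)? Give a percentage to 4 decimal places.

0.0083%

The per-day rate i satisfies (1 + i)^365 = 1 + 0.0306.
i = 1.0306^(1/365) − 1 = 0.0000826 = 0.0083%.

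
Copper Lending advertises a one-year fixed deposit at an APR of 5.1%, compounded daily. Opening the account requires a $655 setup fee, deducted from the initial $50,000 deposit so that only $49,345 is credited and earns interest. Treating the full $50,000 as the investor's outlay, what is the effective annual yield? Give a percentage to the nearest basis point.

3.85%

Value after one year: 49,345 × (1 + 0.051/365)^365 = 49,345 × 1.052319 = $51,926.69.
Effective yield on the $50,000 outlay: 51,926.69 / 50,000 − 1 = 0.038534 = 3.85%.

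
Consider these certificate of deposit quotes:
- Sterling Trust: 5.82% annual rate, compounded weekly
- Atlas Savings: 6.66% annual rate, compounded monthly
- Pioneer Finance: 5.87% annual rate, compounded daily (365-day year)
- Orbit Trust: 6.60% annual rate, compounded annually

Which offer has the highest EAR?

Atlas Savings

Sterling Trust: (1 + 0.0582/52)^52 − 1 = 5.989%
Atlas Savings: (1 + 0.0666/12)^12 − 1 = 6.867%
Pioneer Finance: (1 + 0.0587/365)^365 − 1 = 6.045%
Orbit Trust: compounded annually, EAR = 6.600%
The highest effective annual rate is Atlas Savings at 6.867%.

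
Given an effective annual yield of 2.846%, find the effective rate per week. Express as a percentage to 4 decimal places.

The per-week rate i satisfies (1 + i)^52 = 1 + 0.02846.
i = 1.02846^(1/52) − 1 = 0.0005398 = 0.0540%.

0.0540%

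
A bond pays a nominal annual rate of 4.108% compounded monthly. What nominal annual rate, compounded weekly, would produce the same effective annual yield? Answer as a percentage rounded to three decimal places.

4.103%

EAR = (1 + 0.04108/12)^12 − 1 = 0.041862.
Solve (1 + r/52)^52 = 1.041862: r/52 = 1.041862^(1/52) − 1 = 0.000789, so r = 0.041026 = 4.103%.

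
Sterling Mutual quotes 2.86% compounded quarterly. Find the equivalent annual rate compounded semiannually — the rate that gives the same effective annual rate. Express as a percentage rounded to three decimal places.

EAR = (1 + 0.0286/4)^4 − 1 = 0.028908.
Solve (1 + r/2)^2 = 1.028908: r/2 = 1.028908^(1/2) − 1 = 0.014351, so r = 0.028702 = 2.870%.

2.870%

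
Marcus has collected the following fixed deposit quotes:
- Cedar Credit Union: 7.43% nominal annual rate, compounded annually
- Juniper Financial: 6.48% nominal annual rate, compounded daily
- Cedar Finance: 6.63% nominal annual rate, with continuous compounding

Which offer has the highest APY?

Cedar Credit Union

Cedar Credit Union: compounded annually, EAR = 7.430%
Juniper Financial: (1 + 0.0648/365)^365 − 1 = 6.694%
Cedar Finance: e^0.0663 − 1 = 6.855%
The highest effective annual rate is Cedar Credit Union at 7.430%.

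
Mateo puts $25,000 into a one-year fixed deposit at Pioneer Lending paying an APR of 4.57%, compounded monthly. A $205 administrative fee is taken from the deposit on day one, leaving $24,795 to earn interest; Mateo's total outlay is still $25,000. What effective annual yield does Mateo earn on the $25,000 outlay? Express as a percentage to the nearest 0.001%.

Value after one year: 24,795 × (1 + 0.0457/12)^12 = 24,795 × 1.046669 = $25,952.17.
Effective yield on the $25,000 outlay: 25,952.17 / 25,000 − 1 = 0.038087 = 3.809%.

3.809%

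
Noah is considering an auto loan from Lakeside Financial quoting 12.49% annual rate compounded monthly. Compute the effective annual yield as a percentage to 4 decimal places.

13.2304%

EAR = (1 + 0.1249/12)^12 − 1.
= 1.132304 − 1 = 13.2304%.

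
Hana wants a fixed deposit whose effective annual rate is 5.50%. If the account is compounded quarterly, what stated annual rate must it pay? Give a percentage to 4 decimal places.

5.3901%

(1 + r/4)^4 − 1 = 0.0550, so 1 + r/4 = 1.0550^(1/4).
r/4 = 0.013475, so r = 0.053901 = 5.3901%.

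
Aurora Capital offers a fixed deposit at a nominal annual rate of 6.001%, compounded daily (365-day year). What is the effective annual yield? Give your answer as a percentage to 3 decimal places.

6.184%

EAR = (1 + 0.06001/365)^365 − 1.
= 1.061842 − 1 = 6.184%.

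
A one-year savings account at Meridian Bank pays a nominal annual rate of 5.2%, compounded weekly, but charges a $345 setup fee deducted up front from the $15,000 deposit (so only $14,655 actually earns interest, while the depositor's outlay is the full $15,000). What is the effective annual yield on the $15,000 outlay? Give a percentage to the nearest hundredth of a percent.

Value after one year: 14,655 × (1 + 0.052/52)^52 = 14,655 × 1.053348 = $15,436.82.
Effective yield on the $15,000 outlay: 15,436.82 / 15,000 − 1 = 0.029121 = 2.91%.

2.91%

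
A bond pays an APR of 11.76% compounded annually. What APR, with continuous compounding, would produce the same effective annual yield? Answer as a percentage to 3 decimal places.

Compounded annually, EAR = nominal = 0.117600.
Equivalent continuous rate: r = ln(1 + 0.117600) = 0.111184 = 11.118%.

11.118%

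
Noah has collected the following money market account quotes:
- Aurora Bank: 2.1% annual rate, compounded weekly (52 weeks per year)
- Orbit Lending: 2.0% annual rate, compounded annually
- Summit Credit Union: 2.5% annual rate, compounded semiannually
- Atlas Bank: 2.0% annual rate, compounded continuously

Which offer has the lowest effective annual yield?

Orbit Lending

Aurora Bank: (1 + 0.021/52)^52 − 1 = 2.122%
Orbit Lending: compounded annually, EAR = 2.000%
Summit Credit Union: (1 + 0.025/2)^2 − 1 = 2.516%
Atlas Bank: e^0.020 − 1 = 2.020%
The lowest effective annual rate is Orbit Lending at 2.000%.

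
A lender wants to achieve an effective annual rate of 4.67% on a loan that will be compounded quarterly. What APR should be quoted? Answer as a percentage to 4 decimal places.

(1 + r/4)^4 − 1 = 0.0467, so 1 + r/4 = 1.0467^(1/4).
r/4 = 0.011476, so r = 0.045904 = 4.5904%.

4.5904%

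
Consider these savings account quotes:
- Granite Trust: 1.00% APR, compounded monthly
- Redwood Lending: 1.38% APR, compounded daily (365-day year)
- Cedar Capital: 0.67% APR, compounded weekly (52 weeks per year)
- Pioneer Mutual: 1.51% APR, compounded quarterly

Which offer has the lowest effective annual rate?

Granite Trust: (1 + 0.0100/12)^12 − 1 = 1.005%
Redwood Lending: (1 + 0.0138/365)^365 − 1 = 1.390%
Cedar Capital: (1 + 0.0067/52)^52 − 1 = 0.672%
Pioneer Mutual: (1 + 0.0151/4)^4 − 1 = 1.519%
The lowest effective annual rate is Cedar Capital at 0.672%.

Cedar Capital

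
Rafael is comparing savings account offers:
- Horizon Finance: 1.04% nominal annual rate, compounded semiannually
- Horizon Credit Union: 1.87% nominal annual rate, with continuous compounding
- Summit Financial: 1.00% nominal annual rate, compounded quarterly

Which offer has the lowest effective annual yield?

Horizon Finance: (1 + 0.0104/2)^2 − 1 = 1.043%
Horizon Credit Union: e^0.0187 − 1 = 1.888%
Summit Financial: (1 + 0.0100/4)^4 − 1 = 1.004%
The lowest effective annual rate is Summit Financial at 1.004%.

Summit Financial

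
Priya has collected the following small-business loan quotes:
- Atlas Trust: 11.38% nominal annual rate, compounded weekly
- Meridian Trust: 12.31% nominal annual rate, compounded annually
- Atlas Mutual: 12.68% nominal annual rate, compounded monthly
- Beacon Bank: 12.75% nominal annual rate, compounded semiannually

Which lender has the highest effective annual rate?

Atlas Mutual

Atlas Trust: (1 + 0.1138/52)^52 − 1 = 12.039%
Meridian Trust: compounded annually, EAR = 12.310%
Atlas Mutual: (1 + 0.1268/12)^12 − 1 = 13.444%
Beacon Bank: (1 + 0.1275/2)^2 − 1 = 13.156%
The highest effective annual rate is Atlas Mutual at 13.444%.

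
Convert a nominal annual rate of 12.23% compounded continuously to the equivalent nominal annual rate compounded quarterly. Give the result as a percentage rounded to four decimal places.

EAR under continuous compounding: e^0.1223 − 1 = 0.130093.
Solve (1 + r/4)^4 = 1.130093: r/4 = 1.130093^(1/4) − 1 = 0.031047, so r = 0.124189 = 12.4189%.

12.4189%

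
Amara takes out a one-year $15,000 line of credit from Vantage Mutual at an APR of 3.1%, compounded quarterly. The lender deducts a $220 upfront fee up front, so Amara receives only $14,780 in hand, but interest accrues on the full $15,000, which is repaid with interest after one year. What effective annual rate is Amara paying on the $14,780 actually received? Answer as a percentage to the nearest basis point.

Amount owed after one year: 15,000 × (1 + 0.031/4)^4 = 15,000 × 1.031362 = $15,470.43.
Effective rate on net proceeds: 15,470.43 / 14,780 − 1 = 0.046714 = 4.67%.

4.67%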